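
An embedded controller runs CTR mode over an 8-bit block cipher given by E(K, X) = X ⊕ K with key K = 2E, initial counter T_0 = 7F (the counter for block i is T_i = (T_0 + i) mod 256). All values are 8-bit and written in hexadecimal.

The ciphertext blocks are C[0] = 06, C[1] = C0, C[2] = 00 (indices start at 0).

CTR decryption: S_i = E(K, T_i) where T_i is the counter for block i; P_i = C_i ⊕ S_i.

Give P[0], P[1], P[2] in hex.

P[0] = 57, P[1] = 6E, P[2] = AF

P[0]: T = 7F, S = E(K, T) = 51; 06 ⊕ 51 = 57.
P[1]: T = 80, S = E(K, T) = AE; C0 ⊕ AE = 6E.
P[2]: T = 81, S = E(K, T) = AF; 00 ⊕ AF = AF.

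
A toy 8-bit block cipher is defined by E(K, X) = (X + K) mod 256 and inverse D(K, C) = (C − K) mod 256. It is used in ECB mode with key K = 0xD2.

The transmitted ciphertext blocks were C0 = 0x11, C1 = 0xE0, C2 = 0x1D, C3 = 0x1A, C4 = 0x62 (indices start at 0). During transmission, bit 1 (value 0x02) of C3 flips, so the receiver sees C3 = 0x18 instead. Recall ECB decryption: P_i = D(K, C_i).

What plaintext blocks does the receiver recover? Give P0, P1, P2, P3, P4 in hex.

Only C3 changed, to 0x18. In ECB, a change in C_i affects only P_i. Decrypting the received ciphertext:
P0: D(K, 0x11) = 0x3F.
P1: D(K, 0xE0) = 0x0E.
P2: D(K, 0x1D) = 0x4B.
P3: D(K, 0x18) = 0x46.
P4: D(K, 0x62) = 0x90.
Blocks that differ from the original plaintext: P3.

P0 = 0x3F, P1 = 0x0E, P2 = 0x4B, P3 = 0x46, P4 = 0x90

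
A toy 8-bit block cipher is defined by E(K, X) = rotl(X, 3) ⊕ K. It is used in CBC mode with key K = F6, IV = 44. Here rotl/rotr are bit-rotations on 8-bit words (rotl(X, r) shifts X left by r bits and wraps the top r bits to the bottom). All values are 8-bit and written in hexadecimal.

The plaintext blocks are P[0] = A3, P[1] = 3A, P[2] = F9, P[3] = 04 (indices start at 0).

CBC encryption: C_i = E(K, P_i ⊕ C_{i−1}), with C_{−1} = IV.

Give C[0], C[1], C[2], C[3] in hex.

C[0]: P[0] ⊕ 44 = E7; E(K, E7) = C9.
C[1]: P[1] ⊕ C9 = F3; E(K, F3) = 69.
C[2]: P[2] ⊕ 69 = 90; E(K, 90) = 72.
C[3]: P[3] ⊕ 72 = 76; E(K, 76) = 45.

C[0] = C9, C[1] = 69, C[2] = 72, C[3] = 45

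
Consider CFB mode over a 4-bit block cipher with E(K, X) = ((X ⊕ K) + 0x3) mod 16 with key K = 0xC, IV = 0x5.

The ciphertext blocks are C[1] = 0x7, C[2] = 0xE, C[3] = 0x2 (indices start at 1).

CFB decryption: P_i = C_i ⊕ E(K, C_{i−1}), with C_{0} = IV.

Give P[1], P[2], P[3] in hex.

P[1]: E(K, 0x5) = 0xC; 0x7 ⊕ 0xC = 0xB.
P[2]: E(K, 0x7) = 0xE; 0xE ⊕ 0xE = 0x0.
P[3]: E(K, 0xE) = 0x5; 0x2 ⊕ 0x5 = 0x7.

P[1] = 0xB, P[2] = 0x0, P[3] = 0x7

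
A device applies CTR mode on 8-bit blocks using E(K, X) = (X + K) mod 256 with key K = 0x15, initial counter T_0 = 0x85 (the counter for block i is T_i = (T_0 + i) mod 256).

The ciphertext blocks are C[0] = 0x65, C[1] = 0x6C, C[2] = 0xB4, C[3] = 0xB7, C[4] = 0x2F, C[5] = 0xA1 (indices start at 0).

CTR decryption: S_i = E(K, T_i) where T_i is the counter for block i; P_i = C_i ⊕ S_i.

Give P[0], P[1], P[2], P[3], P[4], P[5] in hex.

P[0]: T = 0x85, S = E(K, T) = 0x9A; 0x65 ⊕ 0x9A = 0xFF.
P[1]: T = 0x86, S = E(K, T) = 0x9B; 0x6C ⊕ 0x9B = 0xF7.
P[2]: T = 0x87, S = E(K, T) = 0x9C; 0xB4 ⊕ 0x9C = 0x28.
P[3]: T = 0x88, S = E(K, T) = 0x9D; 0xB7 ⊕ 0x9D = 0x2A.
P[4]: T = 0x89, S = E(K, T) = 0x9E; 0x2F ⊕ 0x9E = 0xB1.
P[5]: T = 0x8A, S = E(K, T) = 0x9F; 0xA1 ⊕ 0x9F = 0x3E.

P[0] = 0xFF, P[1] = 0xF7, P[2] = 0x28, P[3] = 0x2A, P[4] = 0xB1, P[5] = 0x3E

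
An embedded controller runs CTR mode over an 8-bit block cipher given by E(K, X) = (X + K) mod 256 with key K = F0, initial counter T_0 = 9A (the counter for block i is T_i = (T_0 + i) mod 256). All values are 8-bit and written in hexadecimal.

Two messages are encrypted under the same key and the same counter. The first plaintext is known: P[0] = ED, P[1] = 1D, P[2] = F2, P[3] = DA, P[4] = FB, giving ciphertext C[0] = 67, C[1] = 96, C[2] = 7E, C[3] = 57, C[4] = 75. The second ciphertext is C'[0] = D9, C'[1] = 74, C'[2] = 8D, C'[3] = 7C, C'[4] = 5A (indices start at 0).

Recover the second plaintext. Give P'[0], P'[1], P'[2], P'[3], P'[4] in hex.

In CTR with a reused counter, both messages share the same keystream S_i, so C_i ⊕ C'_i = P_i ⊕ P'_i and thus P'_i = P_i ⊕ C_i ⊕ C'_i.
P'[0]: ED ⊕ 67 ⊕ D9 = 53.
P'[1]: 1D ⊕ 96 ⊕ 74 = FF.
P'[2]: F2 ⊕ 7E ⊕ 8D = 01.
P'[3]: DA ⊕ 57 ⊕ 7C = F1.
P'[4]: FB ⊕ 75 ⊕ 5A = D4.

P'[0] = 53, P'[1] = FF, P'[2] = 01, P'[3] = F1, P'[4] = D4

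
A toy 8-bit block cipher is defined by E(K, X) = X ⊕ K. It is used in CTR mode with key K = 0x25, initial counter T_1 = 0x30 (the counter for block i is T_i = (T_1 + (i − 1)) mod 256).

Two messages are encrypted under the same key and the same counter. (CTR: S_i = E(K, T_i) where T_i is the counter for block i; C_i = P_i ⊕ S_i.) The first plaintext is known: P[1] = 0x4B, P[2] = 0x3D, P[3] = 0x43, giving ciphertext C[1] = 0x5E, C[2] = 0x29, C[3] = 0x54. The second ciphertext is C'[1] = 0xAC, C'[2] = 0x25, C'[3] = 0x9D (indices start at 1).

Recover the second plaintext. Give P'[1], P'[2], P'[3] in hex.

In CTR with a reused counter, both messages share the same keystream S_i, so C_i ⊕ C'_i = P_i ⊕ P'_i and thus P'_i = P_i ⊕ C_i ⊕ C'_i.
P'[1]: 0x4B ⊕ 0x5E ⊕ 0xAC = 0xB9.
P'[2]: 0x3D ⊕ 0x29 ⊕ 0x25 = 0x31.
P'[3]: 0x43 ⊕ 0x54 ⊕ 0x9D = 0x8A.

P'[1] = 0xB9, P'[2] = 0x31, P'[3] = 0x8A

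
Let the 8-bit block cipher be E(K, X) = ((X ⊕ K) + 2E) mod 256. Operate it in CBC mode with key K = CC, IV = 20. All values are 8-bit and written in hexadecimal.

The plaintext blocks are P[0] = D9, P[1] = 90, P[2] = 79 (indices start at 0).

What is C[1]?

CBC encryption: C_i = E(K, P_i ⊕ C_{i−1}), with C_{−1} = IV.
C[0]: P[0] ⊕ 20 = F9; E(K, F9) = 63.
C[1]: P[1] ⊕ 63 = F3; E(K, F3) = 6D.

C[1] = 6D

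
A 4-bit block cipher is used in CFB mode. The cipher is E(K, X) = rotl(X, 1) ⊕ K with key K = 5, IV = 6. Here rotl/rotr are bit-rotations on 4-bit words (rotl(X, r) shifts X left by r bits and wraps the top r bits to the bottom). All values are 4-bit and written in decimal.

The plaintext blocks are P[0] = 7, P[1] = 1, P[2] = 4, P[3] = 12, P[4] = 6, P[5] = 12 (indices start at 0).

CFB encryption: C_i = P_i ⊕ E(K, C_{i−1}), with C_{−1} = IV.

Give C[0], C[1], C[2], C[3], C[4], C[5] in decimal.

C[0] = 14, C[1] = 9, C[2] = 2, C[3] = 13, C[4] = 8, C[5] = 8

C[0]: E(K, 6) = 9; 7 ⊕ 9 = 14.
C[1]: E(K, 14) = 8; 1 ⊕ 8 = 9.
C[2]: E(K, 9) = 6; 4 ⊕ 6 = 2.
C[3]: E(K, 2) = 1; 12 ⊕ 1 = 13.
C[4]: E(K, 13) = 14; 6 ⊕ 14 = 8.
C[5]: E(K, 8) = 4; 12 ⊕ 4 = 8.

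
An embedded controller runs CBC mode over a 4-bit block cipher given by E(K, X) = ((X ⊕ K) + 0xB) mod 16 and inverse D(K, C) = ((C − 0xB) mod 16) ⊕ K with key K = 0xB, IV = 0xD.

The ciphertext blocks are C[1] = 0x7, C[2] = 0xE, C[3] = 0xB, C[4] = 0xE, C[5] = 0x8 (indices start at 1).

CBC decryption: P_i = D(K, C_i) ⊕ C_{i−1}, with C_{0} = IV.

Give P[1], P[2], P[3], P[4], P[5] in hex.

P[1]: D(K, 0x7) = 0x7; 0x7 ⊕ 0xD = 0xA.
P[2]: D(K, 0xE) = 0x8; 0x8 ⊕ 0x7 = 0xF.
P[3]: D(K, 0xB) = 0xB; 0xB ⊕ 0xE = 0x5.
P[4]: D(K, 0xE) = 0x8; 0x8 ⊕ 0xB = 0x3.
P[5]: D(K, 0x8) = 0x6; 0x6 ⊕ 0xE = 0x8.

P[1] = 0xA, P[2] = 0xF, P[3] = 0x5, P[4] = 0x3, P[5] = 0x8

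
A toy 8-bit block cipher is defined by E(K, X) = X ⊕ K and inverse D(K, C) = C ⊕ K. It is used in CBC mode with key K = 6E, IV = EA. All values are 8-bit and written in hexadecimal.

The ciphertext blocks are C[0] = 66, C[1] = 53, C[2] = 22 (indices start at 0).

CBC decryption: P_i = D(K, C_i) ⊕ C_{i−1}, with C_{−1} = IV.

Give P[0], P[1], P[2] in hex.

P[0] = E2, P[1] = 5B, P[2] = 1F

P[0]: D(K, 66) = 08; 08 ⊕ EA = E2.
P[1]: D(K, 53) = 3D; 3D ⊕ 66 = 5B.
P[2]: D(K, 22) = 4C; 4C ⊕ 53 = 1F.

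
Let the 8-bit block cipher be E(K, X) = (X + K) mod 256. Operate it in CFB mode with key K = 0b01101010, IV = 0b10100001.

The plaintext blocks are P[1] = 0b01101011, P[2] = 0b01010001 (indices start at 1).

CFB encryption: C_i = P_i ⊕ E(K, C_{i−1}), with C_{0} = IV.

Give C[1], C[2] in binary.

C[1] = 0b01100000, C[2] = 0b10011011

C[1]: E(K, 0b10100001) = 0b00001011; 0b01101011 ⊕ 0b00001011 = 0b01100000.
C[2]: E(K, 0b01100000) = 0b11001010; 0b01010001 ⊕ 0b11001010 = 0b10011011.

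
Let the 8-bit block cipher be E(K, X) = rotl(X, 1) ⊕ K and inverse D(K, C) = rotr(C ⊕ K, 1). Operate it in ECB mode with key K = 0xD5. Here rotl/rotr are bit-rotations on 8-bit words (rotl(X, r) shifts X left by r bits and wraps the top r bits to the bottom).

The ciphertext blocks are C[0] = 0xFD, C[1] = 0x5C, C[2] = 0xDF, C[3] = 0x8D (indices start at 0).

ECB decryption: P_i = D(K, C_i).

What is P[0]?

P[0] = 0x14

P[0]: D(K, 0xFD) = 0x14.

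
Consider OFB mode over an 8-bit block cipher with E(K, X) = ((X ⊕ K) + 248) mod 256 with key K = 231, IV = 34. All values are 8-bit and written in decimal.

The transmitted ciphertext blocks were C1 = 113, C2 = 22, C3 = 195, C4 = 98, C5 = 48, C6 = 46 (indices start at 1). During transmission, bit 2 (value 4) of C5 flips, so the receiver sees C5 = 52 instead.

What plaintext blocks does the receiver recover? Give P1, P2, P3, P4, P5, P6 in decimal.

OFB decryption: S_i = E(K, S_{i−1}) with S_{0} = IV; P_i = C_i ⊕ S_i.
Only C5 changed, to 52. In OFB, a change in C_i flips the same bit in P_i only; the keystream is unaffected. Decrypting the received ciphertext:
P1: S = E(K, 34) = 189; 113 ⊕ 189 = 204.
P2: S = E(K, 189) = 82; 22 ⊕ 82 = 68.
P3: S = E(K, 82) = 173; 195 ⊕ 173 = 110.
P4: S = E(K, 173) = 66; 98 ⊕ 66 = 32.
P5: S = E(K, 66) = 157; 52 ⊕ 157 = 169.
P6: S = E(K, 157) = 114; 46 ⊕ 114 = 92.
Blocks that differ from the original plaintext: P5.

P1 = 204, P2 = 68, P3 = 110, P4 = 32, P5 = 169, P6 = 92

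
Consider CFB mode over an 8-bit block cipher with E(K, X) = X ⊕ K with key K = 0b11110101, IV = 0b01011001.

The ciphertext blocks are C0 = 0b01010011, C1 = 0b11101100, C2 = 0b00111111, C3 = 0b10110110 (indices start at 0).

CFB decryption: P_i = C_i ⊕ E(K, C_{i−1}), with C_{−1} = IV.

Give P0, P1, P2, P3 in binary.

P0: E(K, 0b01011001) = 0b10101100; 0b01010011 ⊕ 0b10101100 = 0b11111111.
P1: E(K, 0b01010011) = 0b10100110; 0b11101100 ⊕ 0b10100110 = 0b01001010.
P2: E(K, 0b11101100) = 0b00011001; 0b00111111 ⊕ 0b00011001 = 0b00100110.
P3: E(K, 0b00111111) = 0b11001010; 0b10110110 ⊕ 0b11001010 = 0b01111100.

P0 = 0b11111111, P1 = 0b01001010, P2 = 0b00100110, P3 = 0b01111100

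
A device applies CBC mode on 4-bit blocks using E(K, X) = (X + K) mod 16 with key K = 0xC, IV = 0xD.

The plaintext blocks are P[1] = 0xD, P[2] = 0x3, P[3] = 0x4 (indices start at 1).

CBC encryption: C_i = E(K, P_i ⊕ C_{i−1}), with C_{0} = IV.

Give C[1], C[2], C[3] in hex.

C[1] = 0xC, C[2] = 0xB, C[3] = 0xB

C[1]: P[1] ⊕ 0xD = 0x0; E(K, 0x0) = 0xC.
C[2]: P[2] ⊕ 0xC = 0xF; E(K, 0xF) = 0xB.
C[3]: P[3] ⊕ 0xB = 0xF; E(K, 0xF) = 0xB.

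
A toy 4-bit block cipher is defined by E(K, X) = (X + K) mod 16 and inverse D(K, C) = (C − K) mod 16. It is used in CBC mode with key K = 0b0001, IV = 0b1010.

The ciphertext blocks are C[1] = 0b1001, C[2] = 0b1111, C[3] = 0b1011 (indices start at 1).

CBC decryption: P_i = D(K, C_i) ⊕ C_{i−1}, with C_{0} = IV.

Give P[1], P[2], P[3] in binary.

P[1] = 0b0010, P[2] = 0b0111, P[3] = 0b0101

P[1]: D(K, 0b1001) = 0b1000; 0b1000 ⊕ 0b1010 = 0b0010.
P[2]: D(K, 0b1111) = 0b1110; 0b1110 ⊕ 0b1001 = 0b0111.
P[3]: D(K, 0b1011) = 0b1010; 0b1010 ⊕ 0b1111 = 0b0101.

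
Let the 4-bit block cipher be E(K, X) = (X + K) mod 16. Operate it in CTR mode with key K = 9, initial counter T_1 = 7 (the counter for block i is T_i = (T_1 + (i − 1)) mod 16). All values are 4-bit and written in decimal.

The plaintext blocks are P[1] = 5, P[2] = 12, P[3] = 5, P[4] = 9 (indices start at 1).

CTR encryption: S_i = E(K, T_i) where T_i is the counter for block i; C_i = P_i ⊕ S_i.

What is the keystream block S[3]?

C[1]: T = 7, S = E(K, T) = 0; 5 ⊕ 0 = 5.
C[2]: T = 8, S = E(K, T) = 1; 12 ⊕ 1 = 13.
C[3]: T = 9, S = E(K, T) = 2; 5 ⊕ 2 = 7.
So S[3] = 2.

2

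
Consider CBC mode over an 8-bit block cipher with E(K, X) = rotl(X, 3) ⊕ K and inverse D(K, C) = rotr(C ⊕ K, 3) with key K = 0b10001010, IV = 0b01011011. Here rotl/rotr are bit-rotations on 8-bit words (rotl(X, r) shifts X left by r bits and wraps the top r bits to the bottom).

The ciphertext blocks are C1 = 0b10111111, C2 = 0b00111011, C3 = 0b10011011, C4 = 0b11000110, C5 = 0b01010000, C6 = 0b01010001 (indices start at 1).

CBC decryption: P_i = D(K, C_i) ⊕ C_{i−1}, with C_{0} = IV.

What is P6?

P6: D(K, 0b01010001) = 0b01111011; 0b01111011 ⊕ 0b01010000 = 0b00101011.

P6 = 0b00101011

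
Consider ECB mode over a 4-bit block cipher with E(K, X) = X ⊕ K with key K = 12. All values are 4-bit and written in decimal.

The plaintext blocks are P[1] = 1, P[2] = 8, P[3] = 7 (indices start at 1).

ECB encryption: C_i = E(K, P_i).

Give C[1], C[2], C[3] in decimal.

C[1]: E(K, 1) = 13.
C[2]: E(K, 8) = 4.
C[3]: E(K, 7) = 11.

C[1] = 13, C[2] = 4, C[3] = 11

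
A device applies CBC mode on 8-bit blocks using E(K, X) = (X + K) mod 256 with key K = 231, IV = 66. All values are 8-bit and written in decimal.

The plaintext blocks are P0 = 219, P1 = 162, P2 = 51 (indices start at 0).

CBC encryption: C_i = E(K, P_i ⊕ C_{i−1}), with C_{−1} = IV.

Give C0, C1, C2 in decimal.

C0 = 128, C1 = 9, C2 = 33

C0: P0 ⊕ 66 = 153; E(K, 153) = 128.
C1: P1 ⊕ 128 = 34; E(K, 34) = 9.
C2: P2 ⊕ 9 = 58; E(K, 58) = 33.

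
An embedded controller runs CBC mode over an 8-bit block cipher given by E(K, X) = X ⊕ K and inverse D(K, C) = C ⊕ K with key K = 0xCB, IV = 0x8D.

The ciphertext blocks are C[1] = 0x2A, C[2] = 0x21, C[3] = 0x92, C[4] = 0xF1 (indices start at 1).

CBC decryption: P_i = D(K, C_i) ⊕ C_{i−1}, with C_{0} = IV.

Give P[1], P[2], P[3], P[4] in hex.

P[1]: D(K, 0x2A) = 0xE1; 0xE1 ⊕ 0x8D = 0x6C.
P[2]: D(K, 0x21) = 0xEA; 0xEA ⊕ 0x2A = 0xC0.
P[3]: D(K, 0x92) = 0x59; 0x59 ⊕ 0x21 = 0x78.
P[4]: D(K, 0xF1) = 0x3A; 0x3A ⊕ 0x92 = 0xA8.

P[1] = 0x6C, P[2] = 0xC0, P[3] = 0x78, P[4] = 0xA8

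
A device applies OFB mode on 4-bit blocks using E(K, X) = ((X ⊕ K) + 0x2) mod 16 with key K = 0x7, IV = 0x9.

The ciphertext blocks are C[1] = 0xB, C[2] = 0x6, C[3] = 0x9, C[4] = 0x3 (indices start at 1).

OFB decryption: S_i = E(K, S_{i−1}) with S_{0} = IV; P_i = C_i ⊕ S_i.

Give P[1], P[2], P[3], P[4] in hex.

P[1] = 0xB, P[2] = 0xF, P[3] = 0x9, P[4] = 0xA

P[1]: S = E(K, 0x9) = 0x0; 0xB ⊕ 0x0 = 0xB.
P[2]: S = E(K, 0x0) = 0x9; 0x6 ⊕ 0x9 = 0xF.
P[3]: S = E(K, 0x9) = 0x0; 0x9 ⊕ 0x0 = 0x9.
P[4]: S = E(K, 0x0) = 0x9; 0x3 ⊕ 0x9 = 0xA.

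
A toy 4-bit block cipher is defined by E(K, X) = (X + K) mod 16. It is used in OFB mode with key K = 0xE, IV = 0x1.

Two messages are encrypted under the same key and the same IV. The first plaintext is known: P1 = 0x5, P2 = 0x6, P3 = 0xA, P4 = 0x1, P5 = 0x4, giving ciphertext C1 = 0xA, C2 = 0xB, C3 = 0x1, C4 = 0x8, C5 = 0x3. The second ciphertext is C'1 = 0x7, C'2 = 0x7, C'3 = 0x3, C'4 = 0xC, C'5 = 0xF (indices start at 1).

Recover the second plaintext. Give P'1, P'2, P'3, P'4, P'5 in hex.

P'1 = 0x8, P'2 = 0xA, P'3 = 0x8, P'4 = 0x5, P'5 = 0x8

In OFB with a reused IV, both messages share the same keystream S_i, so C_i ⊕ C'_i = P_i ⊕ P'_i and thus P'_i = P_i ⊕ C_i ⊕ C'_i.
P'1: 0x5 ⊕ 0xA ⊕ 0x7 = 0x8.
P'2: 0x6 ⊕ 0xB ⊕ 0x7 = 0xA.
P'3: 0xA ⊕ 0x1 ⊕ 0x3 = 0x8.
P'4: 0x1 ⊕ 0x8 ⊕ 0xC = 0x5.
P'5: 0x4 ⊕ 0x3 ⊕ 0xF = 0x8.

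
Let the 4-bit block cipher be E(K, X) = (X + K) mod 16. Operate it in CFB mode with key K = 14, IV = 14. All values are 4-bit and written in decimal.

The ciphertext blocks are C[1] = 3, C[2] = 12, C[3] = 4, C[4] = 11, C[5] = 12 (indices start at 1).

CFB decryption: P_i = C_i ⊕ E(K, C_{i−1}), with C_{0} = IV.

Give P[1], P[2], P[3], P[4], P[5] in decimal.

P[1]: E(K, 14) = 12; 3 ⊕ 12 = 15.
P[2]: E(K, 3) = 1; 12 ⊕ 1 = 13.
P[3]: E(K, 12) = 10; 4 ⊕ 10 = 14.
P[4]: E(K, 4) = 2; 11 ⊕ 2 = 9.
P[5]: E(K, 11) = 9; 12 ⊕ 9 = 5.

P[1] = 15, P[2] = 13, P[3] = 14, P[4] = 9, P[5] = 5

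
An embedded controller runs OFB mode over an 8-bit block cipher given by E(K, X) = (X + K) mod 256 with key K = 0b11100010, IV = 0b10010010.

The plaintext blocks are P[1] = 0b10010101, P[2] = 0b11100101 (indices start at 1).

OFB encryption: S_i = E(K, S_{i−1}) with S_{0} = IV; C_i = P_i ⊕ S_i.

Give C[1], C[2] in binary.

C[1] = 0b11100001, C[2] = 0b10110011

C[1]: S = E(K, 0b10010010) = 0b01110100; 0b10010101 ⊕ 0b01110100 = 0b11100001.
C[2]: S = E(K, 0b01110100) = 0b01010110; 0b11100101 ⊕ 0b01010110 = 0b10110011.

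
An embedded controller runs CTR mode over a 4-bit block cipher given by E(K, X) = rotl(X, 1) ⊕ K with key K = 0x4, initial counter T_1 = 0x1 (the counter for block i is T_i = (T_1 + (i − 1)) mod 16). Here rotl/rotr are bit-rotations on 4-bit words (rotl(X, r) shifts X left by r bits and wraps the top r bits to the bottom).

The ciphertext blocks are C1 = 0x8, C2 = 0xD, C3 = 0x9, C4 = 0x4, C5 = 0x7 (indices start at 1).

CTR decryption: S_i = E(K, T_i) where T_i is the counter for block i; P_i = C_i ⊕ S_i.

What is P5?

P5 = 0x9

P5: T = 0x5, S = E(K, T) = 0xE; 0x7 ⊕ 0xE = 0x9.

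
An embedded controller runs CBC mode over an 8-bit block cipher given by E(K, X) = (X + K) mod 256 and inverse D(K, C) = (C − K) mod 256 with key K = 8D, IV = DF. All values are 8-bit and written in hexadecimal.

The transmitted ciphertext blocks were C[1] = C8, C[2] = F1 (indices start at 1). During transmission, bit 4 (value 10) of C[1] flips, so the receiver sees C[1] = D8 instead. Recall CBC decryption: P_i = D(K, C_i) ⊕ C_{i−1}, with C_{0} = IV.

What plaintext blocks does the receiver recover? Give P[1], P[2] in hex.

P[1] = 94, P[2] = BC

Only C[1] changed, to D8. In CBC, a change in C_i garbles P_i and flips the same bit in P_{i+1}. Decrypting the received ciphertext:
P[1]: D(K, D8) = 4B; 4B ⊕ DF = 94.
P[2]: D(K, F1) = 64; 64 ⊕ D8 = BC.
Blocks that differ from the original plaintext: P[1], P[2].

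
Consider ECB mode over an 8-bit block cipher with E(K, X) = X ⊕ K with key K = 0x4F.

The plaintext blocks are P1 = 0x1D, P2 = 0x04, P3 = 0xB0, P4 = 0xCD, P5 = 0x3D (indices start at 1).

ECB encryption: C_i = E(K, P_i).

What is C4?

C4 = 0x82

C4: E(K, 0xCD) = 0x82.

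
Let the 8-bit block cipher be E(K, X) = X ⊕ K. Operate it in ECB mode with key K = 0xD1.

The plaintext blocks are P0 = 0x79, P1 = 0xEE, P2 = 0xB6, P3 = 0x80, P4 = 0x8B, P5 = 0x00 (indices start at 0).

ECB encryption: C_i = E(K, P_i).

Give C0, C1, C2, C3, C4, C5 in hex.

C0 = 0xA8, C1 = 0x3F, C2 = 0x67, C3 = 0x51, C4 = 0x5A, C5 = 0xD1

C0: E(K, 0x79) = 0xA8.
C1: E(K, 0xEE) = 0x3F.
C2: E(K, 0xB6) = 0x67.
C3: E(K, 0x80) = 0x51.
C4: E(K, 0x8B) = 0x5A.
C5: E(K, 0x00) = 0xD1.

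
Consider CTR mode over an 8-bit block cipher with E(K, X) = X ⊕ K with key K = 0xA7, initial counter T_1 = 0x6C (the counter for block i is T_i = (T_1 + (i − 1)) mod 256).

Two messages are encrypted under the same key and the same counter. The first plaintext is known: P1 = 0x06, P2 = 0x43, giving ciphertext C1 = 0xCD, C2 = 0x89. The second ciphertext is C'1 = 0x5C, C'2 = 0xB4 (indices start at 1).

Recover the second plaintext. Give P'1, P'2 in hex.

P'1 = 0x97, P'2 = 0x7E

In CTR with a reused counter, both messages share the same keystream S_i, so C_i ⊕ C'_i = P_i ⊕ P'_i and thus P'_i = P_i ⊕ C_i ⊕ C'_i.
P'1: 0x06 ⊕ 0xCD ⊕ 0x5C = 0x97.
P'2: 0x43 ⊕ 0x89 ⊕ 0xB4 = 0x7E.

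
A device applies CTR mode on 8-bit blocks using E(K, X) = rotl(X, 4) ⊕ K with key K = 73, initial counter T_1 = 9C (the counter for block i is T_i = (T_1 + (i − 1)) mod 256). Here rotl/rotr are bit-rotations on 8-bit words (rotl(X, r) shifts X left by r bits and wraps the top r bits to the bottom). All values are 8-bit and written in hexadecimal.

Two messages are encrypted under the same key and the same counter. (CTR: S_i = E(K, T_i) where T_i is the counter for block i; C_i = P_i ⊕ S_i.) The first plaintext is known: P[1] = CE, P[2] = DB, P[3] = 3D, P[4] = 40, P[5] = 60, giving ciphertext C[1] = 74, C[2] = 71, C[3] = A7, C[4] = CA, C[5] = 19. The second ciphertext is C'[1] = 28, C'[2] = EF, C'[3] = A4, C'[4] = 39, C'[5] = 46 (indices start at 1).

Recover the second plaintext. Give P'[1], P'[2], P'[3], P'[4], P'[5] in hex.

P'[1] = 92, P'[2] = 45, P'[3] = 3E, P'[4] = B3, P'[5] = 3F

In CTR with a reused counter, both messages share the same keystream S_i, so C_i ⊕ C'_i = P_i ⊕ P'_i and thus P'_i = P_i ⊕ C_i ⊕ C'_i.
P'[1]: CE ⊕ 74 ⊕ 28 = 92.
P'[2]: DB ⊕ 71 ⊕ EF = 45.
P'[3]: 3D ⊕ A7 ⊕ A4 = 3E.
P'[4]: 40 ⊕ CA ⊕ 39 = B3.
P'[5]: 60 ⊕ 19 ⊕ 46 = 3F.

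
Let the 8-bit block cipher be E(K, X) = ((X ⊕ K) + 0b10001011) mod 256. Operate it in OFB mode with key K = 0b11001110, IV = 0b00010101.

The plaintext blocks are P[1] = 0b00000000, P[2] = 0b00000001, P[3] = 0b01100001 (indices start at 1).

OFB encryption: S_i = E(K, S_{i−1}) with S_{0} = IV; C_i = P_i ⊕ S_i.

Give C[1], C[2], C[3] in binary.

C[1] = 0b01100110, C[2] = 0b00110010, C[3] = 0b11101001

C[1]: S = E(K, 0b00010101) = 0b01100110; 0b00000000 ⊕ 0b01100110 = 0b01100110.
C[2]: S = E(K, 0b01100110) = 0b00110011; 0b00000001 ⊕ 0b00110011 = 0b00110010.
C[3]: S = E(K, 0b00110011) = 0b10001000; 0b01100001 ⊕ 0b10001000 = 0b11101001.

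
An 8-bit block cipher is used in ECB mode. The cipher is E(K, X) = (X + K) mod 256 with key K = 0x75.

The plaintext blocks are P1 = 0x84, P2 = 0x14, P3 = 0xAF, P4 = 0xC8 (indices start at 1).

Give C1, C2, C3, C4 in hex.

C1 = 0xF9, C2 = 0x89, C3 = 0x24, C4 = 0x3D

ECB encryption: C_i = E(K, P_i).
C1: E(K, 0x84) = 0xF9.
C2: E(K, 0x14) = 0x89.
C3: E(K, 0xAF) = 0x24.
C4: E(K, 0xC8) = 0x3D.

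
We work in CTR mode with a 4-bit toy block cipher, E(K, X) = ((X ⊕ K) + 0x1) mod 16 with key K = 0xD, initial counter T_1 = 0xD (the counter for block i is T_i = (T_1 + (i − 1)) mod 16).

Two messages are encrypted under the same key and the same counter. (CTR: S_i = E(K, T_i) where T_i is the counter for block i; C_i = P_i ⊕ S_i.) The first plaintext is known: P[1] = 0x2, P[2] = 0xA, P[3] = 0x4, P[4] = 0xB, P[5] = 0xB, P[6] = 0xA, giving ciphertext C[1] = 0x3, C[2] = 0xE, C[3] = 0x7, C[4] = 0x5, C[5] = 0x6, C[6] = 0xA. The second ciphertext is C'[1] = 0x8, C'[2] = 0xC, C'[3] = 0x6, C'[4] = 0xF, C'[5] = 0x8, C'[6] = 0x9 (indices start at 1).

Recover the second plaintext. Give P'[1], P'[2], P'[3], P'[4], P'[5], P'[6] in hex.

In CTR with a reused counter, both messages share the same keystream S_i, so C_i ⊕ C'_i = P_i ⊕ P'_i and thus P'_i = P_i ⊕ C_i ⊕ C'_i.
P'[1]: 0x2 ⊕ 0x3 ⊕ 0x8 = 0x9.
P'[2]: 0xA ⊕ 0xE ⊕ 0xC = 0x8.
P'[3]: 0x4 ⊕ 0x7 ⊕ 0x6 = 0x5.
P'[4]: 0xB ⊕ 0x5 ⊕ 0xF = 0x1.
P'[5]: 0xB ⊕ 0x6 ⊕ 0x8 = 0x5.
P'[6]: 0xA ⊕ 0xA ⊕ 0x9 = 0x9.

P'[1] = 0x9, P'[2] = 0x8, P'[3] = 0x5, P'[4] = 0x1, P'[5] = 0x5, P'[6] = 0x9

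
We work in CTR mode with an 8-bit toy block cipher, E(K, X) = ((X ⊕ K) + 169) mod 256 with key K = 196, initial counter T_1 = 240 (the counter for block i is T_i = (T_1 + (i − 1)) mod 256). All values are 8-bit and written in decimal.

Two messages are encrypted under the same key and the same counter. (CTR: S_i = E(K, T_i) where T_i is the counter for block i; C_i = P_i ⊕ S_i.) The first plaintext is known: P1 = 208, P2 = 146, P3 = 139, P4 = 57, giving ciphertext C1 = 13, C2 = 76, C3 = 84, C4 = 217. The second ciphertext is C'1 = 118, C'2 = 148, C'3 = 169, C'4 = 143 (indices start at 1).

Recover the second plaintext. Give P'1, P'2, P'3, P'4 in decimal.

P'1 = 171, P'2 = 74, P'3 = 118, P'4 = 111

In CTR with a reused counter, both messages share the same keystream S_i, so C_i ⊕ C'_i = P_i ⊕ P'_i and thus P'_i = P_i ⊕ C_i ⊕ C'_i.
P'1: 208 ⊕ 13 ⊕ 118 = 171.
P'2: 146 ⊕ 76 ⊕ 148 = 74.
P'3: 139 ⊕ 84 ⊕ 169 = 118.
P'4: 57 ⊕ 217 ⊕ 143 = 111.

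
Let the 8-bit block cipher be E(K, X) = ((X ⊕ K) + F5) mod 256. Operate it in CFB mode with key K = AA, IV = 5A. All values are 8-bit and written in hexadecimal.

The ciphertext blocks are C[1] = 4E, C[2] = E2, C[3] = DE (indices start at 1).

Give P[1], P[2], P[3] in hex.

CFB decryption: P_i = C_i ⊕ E(K, C_{i−1}), with C_{0} = IV.
P[1]: E(K, 5A) = E5; 4E ⊕ E5 = AB.
P[2]: E(K, 4E) = D9; E2 ⊕ D9 = 3B.
P[3]: E(K, E2) = 3D; DE ⊕ 3D = E3.

P[1] = AB, P[2] = 3B, P[3] = E3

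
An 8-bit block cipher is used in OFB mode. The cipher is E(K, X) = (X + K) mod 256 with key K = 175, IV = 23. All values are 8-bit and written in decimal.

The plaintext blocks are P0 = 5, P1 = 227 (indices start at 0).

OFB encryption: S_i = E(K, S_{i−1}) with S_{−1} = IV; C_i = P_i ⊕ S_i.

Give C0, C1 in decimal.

C0: S = E(K, 23) = 198; 5 ⊕ 198 = 195.
C1: S = E(K, 198) = 117; 227 ⊕ 117 = 150.

C0 = 195, C1 = 150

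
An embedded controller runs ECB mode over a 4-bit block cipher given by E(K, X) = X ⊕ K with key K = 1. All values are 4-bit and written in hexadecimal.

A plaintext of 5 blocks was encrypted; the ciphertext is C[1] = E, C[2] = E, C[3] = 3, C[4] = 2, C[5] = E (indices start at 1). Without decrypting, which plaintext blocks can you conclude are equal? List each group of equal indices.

ECB encrypts each block independently with the same key, so equal ciphertext blocks imply equal plaintext blocks.
C[1] = C[2] = C[5] = E, so P[1] = P[2] = P[5].

P[1] = P[2] = P[5]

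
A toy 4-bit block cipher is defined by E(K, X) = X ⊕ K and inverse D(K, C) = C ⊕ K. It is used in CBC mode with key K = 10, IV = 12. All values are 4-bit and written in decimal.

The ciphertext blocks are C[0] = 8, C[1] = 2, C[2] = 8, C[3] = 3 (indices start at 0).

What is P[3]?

CBC decryption: P_i = D(K, C_i) ⊕ C_{i−1}, with C_{−1} = IV.
P[3]: D(K, 3) = 9; 9 ⊕ 8 = 1.

P[3] = 1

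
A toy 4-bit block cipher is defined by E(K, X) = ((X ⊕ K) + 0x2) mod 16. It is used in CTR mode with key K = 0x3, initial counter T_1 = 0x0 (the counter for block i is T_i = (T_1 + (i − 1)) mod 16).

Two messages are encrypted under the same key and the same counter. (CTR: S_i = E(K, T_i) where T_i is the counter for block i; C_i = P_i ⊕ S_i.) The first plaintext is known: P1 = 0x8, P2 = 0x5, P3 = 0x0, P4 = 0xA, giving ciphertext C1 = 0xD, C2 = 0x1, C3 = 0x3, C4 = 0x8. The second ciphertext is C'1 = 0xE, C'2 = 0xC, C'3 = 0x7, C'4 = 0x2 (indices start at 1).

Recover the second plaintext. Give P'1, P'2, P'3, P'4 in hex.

P'1 = 0xB, P'2 = 0x8, P'3 = 0x4, P'4 = 0x0

In CTR with a reused counter, both messages share the same keystream S_i, so C_i ⊕ C'_i = P_i ⊕ P'_i and thus P'_i = P_i ⊕ C_i ⊕ C'_i.
P'1: 0x8 ⊕ 0xD ⊕ 0xE = 0xB.
P'2: 0x5 ⊕ 0x1 ⊕ 0xC = 0x8.
P'3: 0x0 ⊕ 0x3 ⊕ 0x7 = 0x4.
P'4: 0xA ⊕ 0x8 ⊕ 0x2 = 0x0.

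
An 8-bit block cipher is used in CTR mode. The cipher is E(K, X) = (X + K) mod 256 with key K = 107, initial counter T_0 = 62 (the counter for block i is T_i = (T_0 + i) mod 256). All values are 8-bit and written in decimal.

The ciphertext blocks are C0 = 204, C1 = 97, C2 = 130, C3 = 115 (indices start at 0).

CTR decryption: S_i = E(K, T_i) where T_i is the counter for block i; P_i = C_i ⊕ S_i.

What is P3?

P3 = 223

P3: T = 65, S = E(K, T) = 172; 115 ⊕ 172 = 223.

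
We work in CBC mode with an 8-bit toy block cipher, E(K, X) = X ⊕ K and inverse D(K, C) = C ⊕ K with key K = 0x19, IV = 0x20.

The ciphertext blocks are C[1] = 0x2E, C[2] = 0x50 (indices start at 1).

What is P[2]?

P[2] = 0x67

CBC decryption: P_i = D(K, C_i) ⊕ C_{i−1}, with C_{0} = IV.
P[2]: D(K, 0x50) = 0x49; 0x49 ⊕ 0x2E = 0x67.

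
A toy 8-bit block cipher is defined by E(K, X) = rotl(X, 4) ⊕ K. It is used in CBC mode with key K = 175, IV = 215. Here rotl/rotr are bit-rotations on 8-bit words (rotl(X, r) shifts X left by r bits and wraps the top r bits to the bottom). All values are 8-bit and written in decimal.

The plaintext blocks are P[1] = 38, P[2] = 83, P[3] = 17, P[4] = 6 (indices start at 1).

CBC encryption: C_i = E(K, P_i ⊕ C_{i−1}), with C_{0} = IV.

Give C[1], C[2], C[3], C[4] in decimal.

C[1]: P[1] ⊕ 215 = 241; E(K, 241) = 176.
C[2]: P[2] ⊕ 176 = 227; E(K, 227) = 145.
C[3]: P[3] ⊕ 145 = 128; E(K, 128) = 167.
C[4]: P[4] ⊕ 167 = 161; E(K, 161) = 181.

C[1] = 176, C[2] = 145, C[3] = 167, C[4] = 181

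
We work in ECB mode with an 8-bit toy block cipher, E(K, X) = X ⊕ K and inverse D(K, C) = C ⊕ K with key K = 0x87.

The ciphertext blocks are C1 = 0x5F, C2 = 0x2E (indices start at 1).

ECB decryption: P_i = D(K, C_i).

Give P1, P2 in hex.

P1 = 0xD8, P2 = 0xA9

P1: D(K, 0x5F) = 0xD8.
P2: D(K, 0x2E) = 0xA9.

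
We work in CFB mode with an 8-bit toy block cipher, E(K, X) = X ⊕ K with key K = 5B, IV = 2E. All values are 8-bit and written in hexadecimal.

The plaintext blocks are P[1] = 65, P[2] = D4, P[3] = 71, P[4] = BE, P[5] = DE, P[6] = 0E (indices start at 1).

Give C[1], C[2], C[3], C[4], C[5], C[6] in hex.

CFB encryption: C_i = P_i ⊕ E(K, C_{i−1}), with C_{0} = IV.
C[1]: E(K, 2E) = 75; 65 ⊕ 75 = 10.
C[2]: E(K, 10) = 4B; D4 ⊕ 4B = 9F.
C[3]: E(K, 9F) = C4; 71 ⊕ C4 = B5.
C[4]: E(K, B5) = EE; BE ⊕ EE = 50.
C[5]: E(K, 50) = 0B; DE ⊕ 0B = D5.
C[6]: E(K, D5) = 8E; 0E ⊕ 8E = 80.

C[1] = 10, C[2] = 9F, C[3] = B5, C[4] = 50, C[5] = D5, C[6] = 80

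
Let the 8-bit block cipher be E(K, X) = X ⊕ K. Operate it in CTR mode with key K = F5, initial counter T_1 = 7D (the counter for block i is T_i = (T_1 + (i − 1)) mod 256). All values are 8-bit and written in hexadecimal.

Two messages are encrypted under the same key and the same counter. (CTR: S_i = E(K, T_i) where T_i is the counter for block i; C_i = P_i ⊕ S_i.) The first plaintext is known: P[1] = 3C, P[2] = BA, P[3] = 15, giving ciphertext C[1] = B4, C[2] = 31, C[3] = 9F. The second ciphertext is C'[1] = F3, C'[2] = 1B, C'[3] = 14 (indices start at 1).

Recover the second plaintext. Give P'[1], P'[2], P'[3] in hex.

P'[1] = 7B, P'[2] = 90, P'[3] = 9E

In CTR with a reused counter, both messages share the same keystream S_i, so C_i ⊕ C'_i = P_i ⊕ P'_i and thus P'_i = P_i ⊕ C_i ⊕ C'_i.
P'[1]: 3C ⊕ B4 ⊕ F3 = 7B.
P'[2]: BA ⊕ 31 ⊕ 1B = 90.
P'[3]: 15 ⊕ 9F ⊕ 14 = 9E.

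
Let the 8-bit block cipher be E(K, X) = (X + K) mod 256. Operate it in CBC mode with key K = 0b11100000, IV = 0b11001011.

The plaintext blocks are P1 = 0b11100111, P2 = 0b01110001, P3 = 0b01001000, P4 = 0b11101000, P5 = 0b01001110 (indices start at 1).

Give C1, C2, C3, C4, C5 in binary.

C1 = 0b00001100, C2 = 0b01011101, C3 = 0b11110101, C4 = 0b11111101, C5 = 0b10010011

CBC encryption: C_i = E(K, P_i ⊕ C_{i−1}), with C_{0} = IV.
C1: P1 ⊕ 0b11001011 = 0b00101100; E(K, 0b00101100) = 0b00001100.
C2: P2 ⊕ 0b00001100 = 0b01111101; E(K, 0b01111101) = 0b01011101.
C3: P3 ⊕ 0b01011101 = 0b00010101; E(K, 0b00010101) = 0b11110101.
C4: P4 ⊕ 0b11110101 = 0b00011101; E(K, 0b00011101) = 0b11111101.
C5: P5 ⊕ 0b11111101 = 0b10110011; E(K, 0b10110011) = 0b10010011.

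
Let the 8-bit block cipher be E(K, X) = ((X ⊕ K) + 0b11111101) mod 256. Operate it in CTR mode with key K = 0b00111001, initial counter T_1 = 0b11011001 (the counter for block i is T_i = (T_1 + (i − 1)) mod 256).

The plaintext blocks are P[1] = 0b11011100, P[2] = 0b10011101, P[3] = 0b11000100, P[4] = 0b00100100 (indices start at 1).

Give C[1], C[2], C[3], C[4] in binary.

C[1] = 0b00000001, C[2] = 0b01111101, C[3] = 0b00011011, C[4] = 0b11000110

CTR encryption: S_i = E(K, T_i) where T_i is the counter for block i; C_i = P_i ⊕ S_i.
C[1]: T = 0b11011001, S = E(K, T) = 0b11011101; 0b11011100 ⊕ 0b11011101 = 0b00000001.
C[2]: T = 0b11011010, S = E(K, T) = 0b11100000; 0b10011101 ⊕ 0b11100000 = 0b01111101.
C[3]: T = 0b11011011, S = E(K, T) = 0b11011111; 0b11000100 ⊕ 0b11011111 = 0b00011011.
C[4]: T = 0b11011100, S = E(K, T) = 0b11100010; 0b00100100 ⊕ 0b11100010 = 0b11000110.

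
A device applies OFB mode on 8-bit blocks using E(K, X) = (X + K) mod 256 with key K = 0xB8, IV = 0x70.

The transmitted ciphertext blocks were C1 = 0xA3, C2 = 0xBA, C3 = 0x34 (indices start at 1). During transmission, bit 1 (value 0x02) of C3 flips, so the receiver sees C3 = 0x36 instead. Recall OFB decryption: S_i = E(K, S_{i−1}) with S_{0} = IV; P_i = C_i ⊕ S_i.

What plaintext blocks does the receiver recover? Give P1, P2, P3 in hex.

P1 = 0x8B, P2 = 0x5A, P3 = 0xAE

Only C3 changed, to 0x36. In OFB, a change in C_i flips the same bit in P_i only; the keystream is unaffected. Decrypting the received ciphertext:
P1: S = E(K, 0x70) = 0x28; 0xA3 ⊕ 0x28 = 0x8B.
P2: S = E(K, 0x28) = 0xE0; 0xBA ⊕ 0xE0 = 0x5A.
P3: S = E(K, 0xE0) = 0x98; 0x36 ⊕ 0x98 = 0xAE.
Blocks that differ from the original plaintext: P3.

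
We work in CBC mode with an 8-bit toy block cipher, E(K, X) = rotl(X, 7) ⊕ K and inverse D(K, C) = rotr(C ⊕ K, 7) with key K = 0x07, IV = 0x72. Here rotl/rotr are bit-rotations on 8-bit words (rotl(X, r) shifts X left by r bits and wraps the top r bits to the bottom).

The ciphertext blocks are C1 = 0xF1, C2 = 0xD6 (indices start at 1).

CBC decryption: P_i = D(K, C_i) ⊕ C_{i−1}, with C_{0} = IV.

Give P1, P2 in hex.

P1: D(K, 0xF1) = 0xED; 0xED ⊕ 0x72 = 0x9F.
P2: D(K, 0xD6) = 0xA3; 0xA3 ⊕ 0xF1 = 0x52.

P1 = 0x9F, P2 = 0x52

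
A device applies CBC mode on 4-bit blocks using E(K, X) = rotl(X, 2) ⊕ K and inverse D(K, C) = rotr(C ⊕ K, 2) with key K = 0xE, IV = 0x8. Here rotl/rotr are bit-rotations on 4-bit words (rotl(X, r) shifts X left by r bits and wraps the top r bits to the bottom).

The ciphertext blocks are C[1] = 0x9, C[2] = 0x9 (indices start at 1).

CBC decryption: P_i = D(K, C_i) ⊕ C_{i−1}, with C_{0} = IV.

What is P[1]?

P[1] = 0x5

P[1]: D(K, 0x9) = 0xD; 0xD ⊕ 0x8 = 0x5.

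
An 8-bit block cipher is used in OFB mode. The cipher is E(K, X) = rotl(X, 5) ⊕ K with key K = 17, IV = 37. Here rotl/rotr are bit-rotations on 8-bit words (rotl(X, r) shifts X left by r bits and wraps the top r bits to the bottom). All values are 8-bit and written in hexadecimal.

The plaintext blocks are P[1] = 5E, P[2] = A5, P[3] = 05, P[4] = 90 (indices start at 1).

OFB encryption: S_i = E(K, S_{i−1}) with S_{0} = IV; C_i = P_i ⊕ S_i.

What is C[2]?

C[1]: S = E(K, 37) = F1; 5E ⊕ F1 = AF.
C[2]: S = E(K, F1) = 29; A5 ⊕ 29 = 8C.

C[2] = 8C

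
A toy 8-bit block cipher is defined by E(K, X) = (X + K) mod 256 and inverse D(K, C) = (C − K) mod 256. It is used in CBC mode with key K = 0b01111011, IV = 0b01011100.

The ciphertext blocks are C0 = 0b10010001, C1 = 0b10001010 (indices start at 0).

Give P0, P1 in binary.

CBC decryption: P_i = D(K, C_i) ⊕ C_{i−1}, with C_{−1} = IV.
P0: D(K, 0b10010001) = 0b00010110; 0b00010110 ⊕ 0b01011100 = 0b01001010.
P1: D(K, 0b10001010) = 0b00001111; 0b00001111 ⊕ 0b10010001 = 0b10011110.

P0 = 0b01001010, P1 = 0b10011110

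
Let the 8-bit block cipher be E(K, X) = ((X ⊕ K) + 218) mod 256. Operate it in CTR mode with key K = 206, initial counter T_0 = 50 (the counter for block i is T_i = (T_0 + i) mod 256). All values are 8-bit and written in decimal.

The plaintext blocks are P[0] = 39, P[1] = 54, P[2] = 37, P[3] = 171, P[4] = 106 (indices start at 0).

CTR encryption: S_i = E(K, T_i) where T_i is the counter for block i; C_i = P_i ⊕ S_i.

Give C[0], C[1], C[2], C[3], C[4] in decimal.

C[0]: T = 50, S = E(K, T) = 214; 39 ⊕ 214 = 241.
C[1]: T = 51, S = E(K, T) = 215; 54 ⊕ 215 = 225.
C[2]: T = 52, S = E(K, T) = 212; 37 ⊕ 212 = 241.
C[3]: T = 53, S = E(K, T) = 213; 171 ⊕ 213 = 126.
C[4]: T = 54, S = E(K, T) = 210; 106 ⊕ 210 = 184.

C[0] = 241, C[1] = 225, C[2] = 241, C[3] = 126, C[4] = 184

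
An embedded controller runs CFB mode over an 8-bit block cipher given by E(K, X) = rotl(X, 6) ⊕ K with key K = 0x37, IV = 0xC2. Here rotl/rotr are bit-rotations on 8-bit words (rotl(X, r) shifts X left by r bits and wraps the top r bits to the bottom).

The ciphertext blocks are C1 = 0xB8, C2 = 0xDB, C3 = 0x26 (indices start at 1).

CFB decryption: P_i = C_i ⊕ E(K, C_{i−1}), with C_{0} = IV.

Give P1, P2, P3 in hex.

P1: E(K, 0xC2) = 0x87; 0xB8 ⊕ 0x87 = 0x3F.
P2: E(K, 0xB8) = 0x19; 0xDB ⊕ 0x19 = 0xC2.
P3: E(K, 0xDB) = 0xC1; 0x26 ⊕ 0xC1 = 0xE7.

P1 = 0x3F, P2 = 0xC2, P3 = 0xE7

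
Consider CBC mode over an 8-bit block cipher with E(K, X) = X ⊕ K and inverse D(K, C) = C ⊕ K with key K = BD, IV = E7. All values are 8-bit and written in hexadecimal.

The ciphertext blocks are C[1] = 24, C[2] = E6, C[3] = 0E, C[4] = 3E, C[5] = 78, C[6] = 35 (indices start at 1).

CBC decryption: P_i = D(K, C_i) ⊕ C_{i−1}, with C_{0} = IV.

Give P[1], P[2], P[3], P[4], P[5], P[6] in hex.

P[1] = 7E, P[2] = 7F, P[3] = 55, P[4] = 8D, P[5] = FB, P[6] = F0

P[1]: D(K, 24) = 99; 99 ⊕ E7 = 7E.
P[2]: D(K, E6) = 5B; 5B ⊕ 24 = 7F.
P[3]: D(K, 0E) = B3; B3 ⊕ E6 = 55.
P[4]: D(K, 3E) = 83; 83 ⊕ 0E = 8D.
P[5]: D(K, 78) = C5; C5 ⊕ 3E = FB.
P[6]: D(K, 35) = 88; 88 ⊕ 78 = F0.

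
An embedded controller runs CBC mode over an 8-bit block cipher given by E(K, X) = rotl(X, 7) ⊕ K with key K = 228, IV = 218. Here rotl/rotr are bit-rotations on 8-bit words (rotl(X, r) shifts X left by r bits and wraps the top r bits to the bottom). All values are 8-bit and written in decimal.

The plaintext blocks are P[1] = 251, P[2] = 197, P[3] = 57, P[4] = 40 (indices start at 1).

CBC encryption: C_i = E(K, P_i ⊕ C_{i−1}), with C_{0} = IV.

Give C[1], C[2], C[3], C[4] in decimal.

C[1] = 116, C[2] = 60, C[3] = 102, C[4] = 195

C[1]: P[1] ⊕ 218 = 33; E(K, 33) = 116.
C[2]: P[2] ⊕ 116 = 177; E(K, 177) = 60.
C[3]: P[3] ⊕ 60 = 5; E(K, 5) = 102.
C[4]: P[4] ⊕ 102 = 78; E(K, 78) = 195.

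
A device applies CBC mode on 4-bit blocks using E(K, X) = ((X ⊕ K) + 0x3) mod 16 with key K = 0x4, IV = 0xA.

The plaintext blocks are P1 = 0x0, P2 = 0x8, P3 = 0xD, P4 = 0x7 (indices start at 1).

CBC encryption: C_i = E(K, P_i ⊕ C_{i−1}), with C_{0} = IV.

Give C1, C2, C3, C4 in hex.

C1 = 0x1, C2 = 0x0, C3 = 0xC, C4 = 0x2

C1: P1 ⊕ 0xA = 0xA; E(K, 0xA) = 0x1.
C2: P2 ⊕ 0x1 = 0x9; E(K, 0x9) = 0x0.
C3: P3 ⊕ 0x0 = 0xD; E(K, 0xD) = 0xC.
C4: P4 ⊕ 0xC = 0xB; E(K, 0xB) = 0x2.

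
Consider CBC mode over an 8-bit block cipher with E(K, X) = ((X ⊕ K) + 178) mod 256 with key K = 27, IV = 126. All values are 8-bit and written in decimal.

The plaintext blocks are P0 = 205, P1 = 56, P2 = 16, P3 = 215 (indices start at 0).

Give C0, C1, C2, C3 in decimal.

CBC encryption: C_i = E(K, P_i ⊕ C_{i−1}), with C_{−1} = IV.
C0: P0 ⊕ 126 = 179; E(K, 179) = 90.
C1: P1 ⊕ 90 = 98; E(K, 98) = 43.
C2: P2 ⊕ 43 = 59; E(K, 59) = 210.
C3: P3 ⊕ 210 = 5; E(K, 5) = 208.

C0 = 90, C1 = 43, C2 = 210, C3 = 208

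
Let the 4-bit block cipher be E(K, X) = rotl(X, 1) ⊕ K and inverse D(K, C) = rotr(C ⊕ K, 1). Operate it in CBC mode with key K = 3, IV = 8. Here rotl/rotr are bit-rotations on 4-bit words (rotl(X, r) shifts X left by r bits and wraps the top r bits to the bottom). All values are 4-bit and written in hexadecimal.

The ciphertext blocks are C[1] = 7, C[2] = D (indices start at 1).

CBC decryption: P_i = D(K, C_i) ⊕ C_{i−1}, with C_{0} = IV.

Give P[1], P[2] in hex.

P[1]: D(K, 7) = 2; 2 ⊕ 8 = A.
P[2]: D(K, D) = 7; 7 ⊕ 7 = 0.

P[1] = A, P[2] = 0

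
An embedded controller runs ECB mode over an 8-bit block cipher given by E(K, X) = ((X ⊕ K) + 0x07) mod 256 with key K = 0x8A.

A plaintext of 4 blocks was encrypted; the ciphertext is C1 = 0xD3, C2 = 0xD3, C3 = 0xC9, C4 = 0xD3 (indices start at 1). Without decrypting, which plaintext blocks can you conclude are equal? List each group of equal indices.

P1 = P2 = P4

ECB encrypts each block independently with the same key, so equal ciphertext blocks imply equal plaintext blocks.
C1 = C2 = C4 = 0xD3, so P1 = P2 = P4.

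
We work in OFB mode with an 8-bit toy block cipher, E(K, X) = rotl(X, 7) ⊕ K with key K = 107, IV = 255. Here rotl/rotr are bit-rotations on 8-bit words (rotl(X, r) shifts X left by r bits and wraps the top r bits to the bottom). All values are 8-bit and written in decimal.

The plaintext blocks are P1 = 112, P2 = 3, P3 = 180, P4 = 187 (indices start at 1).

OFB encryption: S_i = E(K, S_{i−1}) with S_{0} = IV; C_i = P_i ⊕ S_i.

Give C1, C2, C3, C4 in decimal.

C1 = 228, C2 = 34, C3 = 79, C4 = 45

C1: S = E(K, 255) = 148; 112 ⊕ 148 = 228.
C2: S = E(K, 148) = 33; 3 ⊕ 33 = 34.
C3: S = E(K, 33) = 251; 180 ⊕ 251 = 79.
C4: S = E(K, 251) = 150; 187 ⊕ 150 = 45.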